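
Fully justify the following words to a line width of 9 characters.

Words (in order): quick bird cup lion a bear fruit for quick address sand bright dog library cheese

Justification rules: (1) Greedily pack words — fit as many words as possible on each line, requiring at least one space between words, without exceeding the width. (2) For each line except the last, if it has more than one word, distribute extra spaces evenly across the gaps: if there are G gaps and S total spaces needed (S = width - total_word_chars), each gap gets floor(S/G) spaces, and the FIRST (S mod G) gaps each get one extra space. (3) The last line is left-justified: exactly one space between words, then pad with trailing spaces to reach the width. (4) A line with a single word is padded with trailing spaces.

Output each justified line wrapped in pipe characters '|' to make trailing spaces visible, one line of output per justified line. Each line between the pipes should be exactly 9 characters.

Answer: |quick    |
|bird  cup|
|lion    a|
|bear     |
|fruit for|
|quick    |
|address  |
|sand     |
|bright   |
|dog      |
|library  |
|cheese   |

Derivation:
Line 1: ['quick'] (min_width=5, slack=4)
Line 2: ['bird', 'cup'] (min_width=8, slack=1)
Line 3: ['lion', 'a'] (min_width=6, slack=3)
Line 4: ['bear'] (min_width=4, slack=5)
Line 5: ['fruit', 'for'] (min_width=9, slack=0)
Line 6: ['quick'] (min_width=5, slack=4)
Line 7: ['address'] (min_width=7, slack=2)
Line 8: ['sand'] (min_width=4, slack=5)
Line 9: ['bright'] (min_width=6, slack=3)
Line 10: ['dog'] (min_width=3, slack=6)
Line 11: ['library'] (min_width=7, slack=2)
Line 12: ['cheese'] (min_width=6, slack=3)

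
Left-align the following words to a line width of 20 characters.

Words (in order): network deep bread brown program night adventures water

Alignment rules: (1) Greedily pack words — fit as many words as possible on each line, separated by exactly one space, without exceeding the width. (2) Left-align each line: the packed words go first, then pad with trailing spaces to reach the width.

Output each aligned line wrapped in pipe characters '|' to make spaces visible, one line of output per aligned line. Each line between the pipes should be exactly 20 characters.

Line 1: ['network', 'deep', 'bread'] (min_width=18, slack=2)
Line 2: ['brown', 'program', 'night'] (min_width=19, slack=1)
Line 3: ['adventures', 'water'] (min_width=16, slack=4)

Answer: |network deep bread  |
|brown program night |
|adventures water    |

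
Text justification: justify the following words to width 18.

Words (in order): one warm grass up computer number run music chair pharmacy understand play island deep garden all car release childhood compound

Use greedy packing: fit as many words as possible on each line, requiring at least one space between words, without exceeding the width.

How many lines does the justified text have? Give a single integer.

Answer: 8

Derivation:
Line 1: ['one', 'warm', 'grass', 'up'] (min_width=17, slack=1)
Line 2: ['computer', 'number'] (min_width=15, slack=3)
Line 3: ['run', 'music', 'chair'] (min_width=15, slack=3)
Line 4: ['pharmacy'] (min_width=8, slack=10)
Line 5: ['understand', 'play'] (min_width=15, slack=3)
Line 6: ['island', 'deep', 'garden'] (min_width=18, slack=0)
Line 7: ['all', 'car', 'release'] (min_width=15, slack=3)
Line 8: ['childhood', 'compound'] (min_width=18, slack=0)
Total lines: 8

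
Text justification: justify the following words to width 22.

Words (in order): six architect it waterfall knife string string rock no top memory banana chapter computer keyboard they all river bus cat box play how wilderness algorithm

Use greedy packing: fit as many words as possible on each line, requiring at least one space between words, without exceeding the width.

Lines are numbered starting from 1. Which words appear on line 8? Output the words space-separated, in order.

Line 1: ['six', 'architect', 'it'] (min_width=16, slack=6)
Line 2: ['waterfall', 'knife', 'string'] (min_width=22, slack=0)
Line 3: ['string', 'rock', 'no', 'top'] (min_width=18, slack=4)
Line 4: ['memory', 'banana', 'chapter'] (min_width=21, slack=1)
Line 5: ['computer', 'keyboard', 'they'] (min_width=22, slack=0)
Line 6: ['all', 'river', 'bus', 'cat', 'box'] (min_width=21, slack=1)
Line 7: ['play', 'how', 'wilderness'] (min_width=19, slack=3)
Line 8: ['algorithm'] (min_width=9, slack=13)

Answer: algorithm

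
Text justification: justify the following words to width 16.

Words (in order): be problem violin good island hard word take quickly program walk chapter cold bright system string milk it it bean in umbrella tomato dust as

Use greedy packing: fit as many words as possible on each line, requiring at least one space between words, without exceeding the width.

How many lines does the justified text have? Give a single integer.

Line 1: ['be', 'problem'] (min_width=10, slack=6)
Line 2: ['violin', 'good'] (min_width=11, slack=5)
Line 3: ['island', 'hard', 'word'] (min_width=16, slack=0)
Line 4: ['take', 'quickly'] (min_width=12, slack=4)
Line 5: ['program', 'walk'] (min_width=12, slack=4)
Line 6: ['chapter', 'cold'] (min_width=12, slack=4)
Line 7: ['bright', 'system'] (min_width=13, slack=3)
Line 8: ['string', 'milk', 'it'] (min_width=14, slack=2)
Line 9: ['it', 'bean', 'in'] (min_width=10, slack=6)
Line 10: ['umbrella', 'tomato'] (min_width=15, slack=1)
Line 11: ['dust', 'as'] (min_width=7, slack=9)
Total lines: 11

Answer: 11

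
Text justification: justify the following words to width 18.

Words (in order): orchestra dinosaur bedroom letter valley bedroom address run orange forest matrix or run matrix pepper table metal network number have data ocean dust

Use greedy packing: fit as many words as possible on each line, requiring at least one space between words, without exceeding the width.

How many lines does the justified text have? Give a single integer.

Answer: 10

Derivation:
Line 1: ['orchestra', 'dinosaur'] (min_width=18, slack=0)
Line 2: ['bedroom', 'letter'] (min_width=14, slack=4)
Line 3: ['valley', 'bedroom'] (min_width=14, slack=4)
Line 4: ['address', 'run', 'orange'] (min_width=18, slack=0)
Line 5: ['forest', 'matrix', 'or'] (min_width=16, slack=2)
Line 6: ['run', 'matrix', 'pepper'] (min_width=17, slack=1)
Line 7: ['table', 'metal'] (min_width=11, slack=7)
Line 8: ['network', 'number'] (min_width=14, slack=4)
Line 9: ['have', 'data', 'ocean'] (min_width=15, slack=3)
Line 10: ['dust'] (min_width=4, slack=14)
Total lines: 10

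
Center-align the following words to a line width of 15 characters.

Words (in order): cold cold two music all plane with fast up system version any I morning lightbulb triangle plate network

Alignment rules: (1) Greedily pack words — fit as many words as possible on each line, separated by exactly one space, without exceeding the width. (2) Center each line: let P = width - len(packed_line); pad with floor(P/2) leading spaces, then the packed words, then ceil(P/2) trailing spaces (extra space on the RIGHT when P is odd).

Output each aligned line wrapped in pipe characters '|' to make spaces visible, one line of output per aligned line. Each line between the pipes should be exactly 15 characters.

Answer: | cold cold two |
|music all plane|
| with fast up  |
|system version |
| any I morning |
|   lightbulb   |
|triangle plate |
|    network    |

Derivation:
Line 1: ['cold', 'cold', 'two'] (min_width=13, slack=2)
Line 2: ['music', 'all', 'plane'] (min_width=15, slack=0)
Line 3: ['with', 'fast', 'up'] (min_width=12, slack=3)
Line 4: ['system', 'version'] (min_width=14, slack=1)
Line 5: ['any', 'I', 'morning'] (min_width=13, slack=2)
Line 6: ['lightbulb'] (min_width=9, slack=6)
Line 7: ['triangle', 'plate'] (min_width=14, slack=1)
Line 8: ['network'] (min_width=7, slack=8)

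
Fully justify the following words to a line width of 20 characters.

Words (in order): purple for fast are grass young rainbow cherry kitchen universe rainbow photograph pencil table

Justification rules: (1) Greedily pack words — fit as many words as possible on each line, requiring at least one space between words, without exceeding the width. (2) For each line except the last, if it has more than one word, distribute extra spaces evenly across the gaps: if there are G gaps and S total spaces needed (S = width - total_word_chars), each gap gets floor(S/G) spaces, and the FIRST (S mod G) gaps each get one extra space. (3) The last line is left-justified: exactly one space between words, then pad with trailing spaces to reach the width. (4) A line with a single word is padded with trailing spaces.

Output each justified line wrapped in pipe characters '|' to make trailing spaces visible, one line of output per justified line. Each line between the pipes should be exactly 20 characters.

Answer: |purple  for fast are|
|grass  young rainbow|
|cherry       kitchen|
|universe     rainbow|
|photograph    pencil|
|table               |

Derivation:
Line 1: ['purple', 'for', 'fast', 'are'] (min_width=19, slack=1)
Line 2: ['grass', 'young', 'rainbow'] (min_width=19, slack=1)
Line 3: ['cherry', 'kitchen'] (min_width=14, slack=6)
Line 4: ['universe', 'rainbow'] (min_width=16, slack=4)
Line 5: ['photograph', 'pencil'] (min_width=17, slack=3)
Line 6: ['table'] (min_width=5, slack=15)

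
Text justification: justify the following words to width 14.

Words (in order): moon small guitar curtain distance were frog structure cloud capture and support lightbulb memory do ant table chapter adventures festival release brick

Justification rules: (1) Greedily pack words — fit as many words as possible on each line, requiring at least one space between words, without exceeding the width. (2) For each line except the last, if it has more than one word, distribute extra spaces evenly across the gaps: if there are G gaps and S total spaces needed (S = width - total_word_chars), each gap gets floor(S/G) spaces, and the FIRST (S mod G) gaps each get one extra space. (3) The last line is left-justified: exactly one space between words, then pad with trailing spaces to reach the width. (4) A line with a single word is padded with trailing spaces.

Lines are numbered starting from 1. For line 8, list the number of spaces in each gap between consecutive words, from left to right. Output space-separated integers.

Line 1: ['moon', 'small'] (min_width=10, slack=4)
Line 2: ['guitar', 'curtain'] (min_width=14, slack=0)
Line 3: ['distance', 'were'] (min_width=13, slack=1)
Line 4: ['frog', 'structure'] (min_width=14, slack=0)
Line 5: ['cloud', 'capture'] (min_width=13, slack=1)
Line 6: ['and', 'support'] (min_width=11, slack=3)
Line 7: ['lightbulb'] (min_width=9, slack=5)
Line 8: ['memory', 'do', 'ant'] (min_width=13, slack=1)
Line 9: ['table', 'chapter'] (min_width=13, slack=1)
Line 10: ['adventures'] (min_width=10, slack=4)
Line 11: ['festival'] (min_width=8, slack=6)
Line 12: ['release', 'brick'] (min_width=13, slack=1)

Answer: 2 1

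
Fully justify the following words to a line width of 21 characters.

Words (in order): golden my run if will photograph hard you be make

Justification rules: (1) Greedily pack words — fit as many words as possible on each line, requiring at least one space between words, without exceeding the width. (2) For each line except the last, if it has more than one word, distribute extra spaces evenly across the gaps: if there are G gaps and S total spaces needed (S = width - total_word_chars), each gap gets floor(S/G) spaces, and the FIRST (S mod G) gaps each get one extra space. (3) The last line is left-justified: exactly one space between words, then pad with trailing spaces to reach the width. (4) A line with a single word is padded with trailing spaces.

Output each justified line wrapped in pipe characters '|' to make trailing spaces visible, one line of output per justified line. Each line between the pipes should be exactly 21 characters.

Answer: |golden my run if will|
|photograph  hard  you|
|be make              |

Derivation:
Line 1: ['golden', 'my', 'run', 'if', 'will'] (min_width=21, slack=0)
Line 2: ['photograph', 'hard', 'you'] (min_width=19, slack=2)
Line 3: ['be', 'make'] (min_width=7, slack=14)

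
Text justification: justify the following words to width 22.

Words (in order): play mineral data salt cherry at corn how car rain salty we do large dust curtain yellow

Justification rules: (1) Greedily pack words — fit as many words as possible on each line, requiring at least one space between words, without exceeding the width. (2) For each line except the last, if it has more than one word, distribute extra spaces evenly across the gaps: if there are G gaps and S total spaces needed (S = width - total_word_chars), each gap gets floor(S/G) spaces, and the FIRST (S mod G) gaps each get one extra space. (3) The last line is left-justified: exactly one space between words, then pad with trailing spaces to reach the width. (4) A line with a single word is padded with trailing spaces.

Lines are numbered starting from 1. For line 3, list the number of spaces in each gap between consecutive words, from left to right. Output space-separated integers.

Line 1: ['play', 'mineral', 'data', 'salt'] (min_width=22, slack=0)
Line 2: ['cherry', 'at', 'corn', 'how', 'car'] (min_width=22, slack=0)
Line 3: ['rain', 'salty', 'we', 'do', 'large'] (min_width=22, slack=0)
Line 4: ['dust', 'curtain', 'yellow'] (min_width=19, slack=3)

Answer: 1 1 1 1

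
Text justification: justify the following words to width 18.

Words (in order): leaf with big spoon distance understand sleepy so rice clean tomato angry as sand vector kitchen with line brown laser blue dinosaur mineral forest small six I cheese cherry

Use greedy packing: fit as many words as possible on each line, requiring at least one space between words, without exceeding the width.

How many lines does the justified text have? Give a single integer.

Answer: 11

Derivation:
Line 1: ['leaf', 'with', 'big'] (min_width=13, slack=5)
Line 2: ['spoon', 'distance'] (min_width=14, slack=4)
Line 3: ['understand', 'sleepy'] (min_width=17, slack=1)
Line 4: ['so', 'rice', 'clean'] (min_width=13, slack=5)
Line 5: ['tomato', 'angry', 'as'] (min_width=15, slack=3)
Line 6: ['sand', 'vector'] (min_width=11, slack=7)
Line 7: ['kitchen', 'with', 'line'] (min_width=17, slack=1)
Line 8: ['brown', 'laser', 'blue'] (min_width=16, slack=2)
Line 9: ['dinosaur', 'mineral'] (min_width=16, slack=2)
Line 10: ['forest', 'small', 'six', 'I'] (min_width=18, slack=0)
Line 11: ['cheese', 'cherry'] (min_width=13, slack=5)
Total lines: 11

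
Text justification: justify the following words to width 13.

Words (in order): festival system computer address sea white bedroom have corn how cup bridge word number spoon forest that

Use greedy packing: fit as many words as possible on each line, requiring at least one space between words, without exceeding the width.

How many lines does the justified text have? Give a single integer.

Line 1: ['festival'] (min_width=8, slack=5)
Line 2: ['system'] (min_width=6, slack=7)
Line 3: ['computer'] (min_width=8, slack=5)
Line 4: ['address', 'sea'] (min_width=11, slack=2)
Line 5: ['white', 'bedroom'] (min_width=13, slack=0)
Line 6: ['have', 'corn', 'how'] (min_width=13, slack=0)
Line 7: ['cup', 'bridge'] (min_width=10, slack=3)
Line 8: ['word', 'number'] (min_width=11, slack=2)
Line 9: ['spoon', 'forest'] (min_width=12, slack=1)
Line 10: ['that'] (min_width=4, slack=9)
Total lines: 10

Answer: 10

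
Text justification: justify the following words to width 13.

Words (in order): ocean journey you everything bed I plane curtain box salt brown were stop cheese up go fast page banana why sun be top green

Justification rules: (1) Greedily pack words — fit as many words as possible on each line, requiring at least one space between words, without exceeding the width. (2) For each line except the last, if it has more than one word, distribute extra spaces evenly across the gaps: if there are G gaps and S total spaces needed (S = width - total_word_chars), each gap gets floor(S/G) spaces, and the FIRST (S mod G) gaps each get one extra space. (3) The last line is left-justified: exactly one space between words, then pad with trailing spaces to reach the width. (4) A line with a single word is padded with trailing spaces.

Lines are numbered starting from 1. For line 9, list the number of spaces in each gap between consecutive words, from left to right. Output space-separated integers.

Answer: 5

Derivation:
Line 1: ['ocean', 'journey'] (min_width=13, slack=0)
Line 2: ['you'] (min_width=3, slack=10)
Line 3: ['everything'] (min_width=10, slack=3)
Line 4: ['bed', 'I', 'plane'] (min_width=11, slack=2)
Line 5: ['curtain', 'box'] (min_width=11, slack=2)
Line 6: ['salt', 'brown'] (min_width=10, slack=3)
Line 7: ['were', 'stop'] (min_width=9, slack=4)
Line 8: ['cheese', 'up', 'go'] (min_width=12, slack=1)
Line 9: ['fast', 'page'] (min_width=9, slack=4)
Line 10: ['banana', 'why'] (min_width=10, slack=3)
Line 11: ['sun', 'be', 'top'] (min_width=10, slack=3)
Line 12: ['green'] (min_width=5, slack=8)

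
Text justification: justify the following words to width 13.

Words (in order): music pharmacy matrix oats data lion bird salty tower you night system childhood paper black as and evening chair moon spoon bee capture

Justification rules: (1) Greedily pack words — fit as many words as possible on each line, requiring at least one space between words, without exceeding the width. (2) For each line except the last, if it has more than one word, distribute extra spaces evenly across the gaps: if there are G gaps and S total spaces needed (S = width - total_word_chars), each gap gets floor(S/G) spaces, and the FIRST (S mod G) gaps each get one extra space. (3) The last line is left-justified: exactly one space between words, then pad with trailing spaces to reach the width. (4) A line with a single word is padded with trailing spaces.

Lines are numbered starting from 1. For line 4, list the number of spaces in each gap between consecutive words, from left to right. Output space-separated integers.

Answer: 5

Derivation:
Line 1: ['music'] (min_width=5, slack=8)
Line 2: ['pharmacy'] (min_width=8, slack=5)
Line 3: ['matrix', 'oats'] (min_width=11, slack=2)
Line 4: ['data', 'lion'] (min_width=9, slack=4)
Line 5: ['bird', 'salty'] (min_width=10, slack=3)
Line 6: ['tower', 'you'] (min_width=9, slack=4)
Line 7: ['night', 'system'] (min_width=12, slack=1)
Line 8: ['childhood'] (min_width=9, slack=4)
Line 9: ['paper', 'black'] (min_width=11, slack=2)
Line 10: ['as', 'and'] (min_width=6, slack=7)
Line 11: ['evening', 'chair'] (min_width=13, slack=0)
Line 12: ['moon', 'spoon'] (min_width=10, slack=3)
Line 13: ['bee', 'capture'] (min_width=11, slack=2)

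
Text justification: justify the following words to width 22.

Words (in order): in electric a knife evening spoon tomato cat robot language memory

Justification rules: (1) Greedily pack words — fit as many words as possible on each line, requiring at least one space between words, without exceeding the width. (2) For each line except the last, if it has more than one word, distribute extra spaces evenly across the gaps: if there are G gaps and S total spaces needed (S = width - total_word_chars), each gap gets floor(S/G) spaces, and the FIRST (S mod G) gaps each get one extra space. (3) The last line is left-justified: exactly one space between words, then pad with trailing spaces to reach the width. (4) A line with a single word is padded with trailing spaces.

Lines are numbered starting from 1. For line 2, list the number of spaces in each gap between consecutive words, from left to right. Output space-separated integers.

Line 1: ['in', 'electric', 'a', 'knife'] (min_width=19, slack=3)
Line 2: ['evening', 'spoon', 'tomato'] (min_width=20, slack=2)
Line 3: ['cat', 'robot', 'language'] (min_width=18, slack=4)
Line 4: ['memory'] (min_width=6, slack=16)

Answer: 2 2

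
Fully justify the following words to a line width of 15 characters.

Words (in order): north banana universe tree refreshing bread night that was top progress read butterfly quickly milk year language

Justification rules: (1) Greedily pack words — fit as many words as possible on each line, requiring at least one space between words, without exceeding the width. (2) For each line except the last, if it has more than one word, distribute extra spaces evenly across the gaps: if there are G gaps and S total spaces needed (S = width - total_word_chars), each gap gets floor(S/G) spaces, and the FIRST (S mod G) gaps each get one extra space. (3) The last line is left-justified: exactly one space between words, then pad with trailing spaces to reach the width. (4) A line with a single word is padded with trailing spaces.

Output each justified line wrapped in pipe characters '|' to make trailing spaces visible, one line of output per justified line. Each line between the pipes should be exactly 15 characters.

Answer: |north    banana|
|universe   tree|
|refreshing     |
|bread     night|
|that   was  top|
|progress   read|
|butterfly      |
|quickly    milk|
|year language  |

Derivation:
Line 1: ['north', 'banana'] (min_width=12, slack=3)
Line 2: ['universe', 'tree'] (min_width=13, slack=2)
Line 3: ['refreshing'] (min_width=10, slack=5)
Line 4: ['bread', 'night'] (min_width=11, slack=4)
Line 5: ['that', 'was', 'top'] (min_width=12, slack=3)
Line 6: ['progress', 'read'] (min_width=13, slack=2)
Line 7: ['butterfly'] (min_width=9, slack=6)
Line 8: ['quickly', 'milk'] (min_width=12, slack=3)
Line 9: ['year', 'language'] (min_width=13, slack=2)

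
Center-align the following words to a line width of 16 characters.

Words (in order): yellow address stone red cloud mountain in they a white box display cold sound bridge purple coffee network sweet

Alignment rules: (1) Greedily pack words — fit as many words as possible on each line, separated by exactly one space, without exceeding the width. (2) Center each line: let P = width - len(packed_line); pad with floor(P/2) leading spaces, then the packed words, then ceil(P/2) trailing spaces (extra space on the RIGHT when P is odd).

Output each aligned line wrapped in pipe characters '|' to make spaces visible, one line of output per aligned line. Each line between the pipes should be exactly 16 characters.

Answer: | yellow address |
|stone red cloud |
|mountain in they|
|  a white box   |
|  display cold  |
|  sound bridge  |
| purple coffee  |
| network sweet  |

Derivation:
Line 1: ['yellow', 'address'] (min_width=14, slack=2)
Line 2: ['stone', 'red', 'cloud'] (min_width=15, slack=1)
Line 3: ['mountain', 'in', 'they'] (min_width=16, slack=0)
Line 4: ['a', 'white', 'box'] (min_width=11, slack=5)
Line 5: ['display', 'cold'] (min_width=12, slack=4)
Line 6: ['sound', 'bridge'] (min_width=12, slack=4)
Line 7: ['purple', 'coffee'] (min_width=13, slack=3)
Line 8: ['network', 'sweet'] (min_width=13, slack=3)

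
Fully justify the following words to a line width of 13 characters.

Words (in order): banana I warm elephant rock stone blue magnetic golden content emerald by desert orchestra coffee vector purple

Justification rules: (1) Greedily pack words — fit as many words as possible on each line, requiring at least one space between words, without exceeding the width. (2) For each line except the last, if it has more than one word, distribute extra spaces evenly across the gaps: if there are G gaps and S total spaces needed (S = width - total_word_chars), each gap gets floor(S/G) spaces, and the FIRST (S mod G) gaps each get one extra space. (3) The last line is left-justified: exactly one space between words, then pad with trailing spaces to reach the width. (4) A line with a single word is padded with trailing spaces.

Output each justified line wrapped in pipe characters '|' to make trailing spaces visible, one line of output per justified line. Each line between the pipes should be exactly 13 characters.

Answer: |banana I warm|
|elephant rock|
|stone    blue|
|magnetic     |
|golden       |
|content      |
|emerald    by|
|desert       |
|orchestra    |
|coffee vector|
|purple       |

Derivation:
Line 1: ['banana', 'I', 'warm'] (min_width=13, slack=0)
Line 2: ['elephant', 'rock'] (min_width=13, slack=0)
Line 3: ['stone', 'blue'] (min_width=10, slack=3)
Line 4: ['magnetic'] (min_width=8, slack=5)
Line 5: ['golden'] (min_width=6, slack=7)
Line 6: ['content'] (min_width=7, slack=6)
Line 7: ['emerald', 'by'] (min_width=10, slack=3)
Line 8: ['desert'] (min_width=6, slack=7)
Line 9: ['orchestra'] (min_width=9, slack=4)
Line 10: ['coffee', 'vector'] (min_width=13, slack=0)
Line 11: ['purple'] (min_width=6, slack=7)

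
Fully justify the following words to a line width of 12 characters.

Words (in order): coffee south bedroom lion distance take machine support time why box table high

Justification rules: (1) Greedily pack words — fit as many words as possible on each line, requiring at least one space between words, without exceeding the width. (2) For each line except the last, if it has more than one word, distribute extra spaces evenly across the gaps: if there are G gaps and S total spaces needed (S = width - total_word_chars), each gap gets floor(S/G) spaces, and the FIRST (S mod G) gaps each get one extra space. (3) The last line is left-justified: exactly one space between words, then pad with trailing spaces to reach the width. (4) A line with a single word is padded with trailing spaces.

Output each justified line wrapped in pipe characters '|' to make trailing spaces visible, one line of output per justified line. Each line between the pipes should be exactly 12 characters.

Answer: |coffee south|
|bedroom lion|
|distance    |
|take machine|
|support time|
|why      box|
|table high  |

Derivation:
Line 1: ['coffee', 'south'] (min_width=12, slack=0)
Line 2: ['bedroom', 'lion'] (min_width=12, slack=0)
Line 3: ['distance'] (min_width=8, slack=4)
Line 4: ['take', 'machine'] (min_width=12, slack=0)
Line 5: ['support', 'time'] (min_width=12, slack=0)
Line 6: ['why', 'box'] (min_width=7, slack=5)
Line 7: ['table', 'high'] (min_width=10, slack=2)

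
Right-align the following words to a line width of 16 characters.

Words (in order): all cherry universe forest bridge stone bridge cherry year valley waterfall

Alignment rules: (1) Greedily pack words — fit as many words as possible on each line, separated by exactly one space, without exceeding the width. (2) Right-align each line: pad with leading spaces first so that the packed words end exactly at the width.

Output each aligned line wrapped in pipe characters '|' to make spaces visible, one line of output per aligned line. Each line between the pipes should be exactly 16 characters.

Answer: |      all cherry|
| universe forest|
|    bridge stone|
|   bridge cherry|
|     year valley|
|       waterfall|

Derivation:
Line 1: ['all', 'cherry'] (min_width=10, slack=6)
Line 2: ['universe', 'forest'] (min_width=15, slack=1)
Line 3: ['bridge', 'stone'] (min_width=12, slack=4)
Line 4: ['bridge', 'cherry'] (min_width=13, slack=3)
Line 5: ['year', 'valley'] (min_width=11, slack=5)
Line 6: ['waterfall'] (min_width=9, slack=7)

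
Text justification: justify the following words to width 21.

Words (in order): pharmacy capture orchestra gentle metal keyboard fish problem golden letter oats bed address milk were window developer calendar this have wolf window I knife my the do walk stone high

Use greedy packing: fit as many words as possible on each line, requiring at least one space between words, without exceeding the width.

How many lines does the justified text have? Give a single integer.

Line 1: ['pharmacy', 'capture'] (min_width=16, slack=5)
Line 2: ['orchestra', 'gentle'] (min_width=16, slack=5)
Line 3: ['metal', 'keyboard', 'fish'] (min_width=19, slack=2)
Line 4: ['problem', 'golden', 'letter'] (min_width=21, slack=0)
Line 5: ['oats', 'bed', 'address', 'milk'] (min_width=21, slack=0)
Line 6: ['were', 'window', 'developer'] (min_width=21, slack=0)
Line 7: ['calendar', 'this', 'have'] (min_width=18, slack=3)
Line 8: ['wolf', 'window', 'I', 'knife'] (min_width=19, slack=2)
Line 9: ['my', 'the', 'do', 'walk', 'stone'] (min_width=20, slack=1)
Line 10: ['high'] (min_width=4, slack=17)
Total lines: 10

Answer: 10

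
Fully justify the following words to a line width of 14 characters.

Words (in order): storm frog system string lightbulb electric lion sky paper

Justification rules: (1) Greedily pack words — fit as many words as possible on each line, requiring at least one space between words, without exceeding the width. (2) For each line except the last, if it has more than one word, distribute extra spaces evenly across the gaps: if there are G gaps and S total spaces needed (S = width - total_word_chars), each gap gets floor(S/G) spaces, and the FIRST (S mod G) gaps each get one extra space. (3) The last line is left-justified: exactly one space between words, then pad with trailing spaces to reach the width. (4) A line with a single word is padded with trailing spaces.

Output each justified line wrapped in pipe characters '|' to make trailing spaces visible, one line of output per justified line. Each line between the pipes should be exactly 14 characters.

Answer: |storm     frog|
|system  string|
|lightbulb     |
|electric  lion|
|sky paper     |

Derivation:
Line 1: ['storm', 'frog'] (min_width=10, slack=4)
Line 2: ['system', 'string'] (min_width=13, slack=1)
Line 3: ['lightbulb'] (min_width=9, slack=5)
Line 4: ['electric', 'lion'] (min_width=13, slack=1)
Line 5: ['sky', 'paper'] (min_width=9, slack=5)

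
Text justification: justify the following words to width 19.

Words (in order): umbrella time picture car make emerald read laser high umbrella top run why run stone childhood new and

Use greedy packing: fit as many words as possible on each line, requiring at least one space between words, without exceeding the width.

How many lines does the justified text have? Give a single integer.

Line 1: ['umbrella', 'time'] (min_width=13, slack=6)
Line 2: ['picture', 'car', 'make'] (min_width=16, slack=3)
Line 3: ['emerald', 'read', 'laser'] (min_width=18, slack=1)
Line 4: ['high', 'umbrella', 'top'] (min_width=17, slack=2)
Line 5: ['run', 'why', 'run', 'stone'] (min_width=17, slack=2)
Line 6: ['childhood', 'new', 'and'] (min_width=17, slack=2)
Total lines: 6

Answer: 6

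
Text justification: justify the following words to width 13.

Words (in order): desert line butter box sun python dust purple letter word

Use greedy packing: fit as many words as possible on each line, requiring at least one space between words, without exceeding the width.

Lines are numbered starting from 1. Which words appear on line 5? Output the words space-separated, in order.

Answer: letter word

Derivation:
Line 1: ['desert', 'line'] (min_width=11, slack=2)
Line 2: ['butter', 'box'] (min_width=10, slack=3)
Line 3: ['sun', 'python'] (min_width=10, slack=3)
Line 4: ['dust', 'purple'] (min_width=11, slack=2)
Line 5: ['letter', 'word'] (min_width=11, slack=2)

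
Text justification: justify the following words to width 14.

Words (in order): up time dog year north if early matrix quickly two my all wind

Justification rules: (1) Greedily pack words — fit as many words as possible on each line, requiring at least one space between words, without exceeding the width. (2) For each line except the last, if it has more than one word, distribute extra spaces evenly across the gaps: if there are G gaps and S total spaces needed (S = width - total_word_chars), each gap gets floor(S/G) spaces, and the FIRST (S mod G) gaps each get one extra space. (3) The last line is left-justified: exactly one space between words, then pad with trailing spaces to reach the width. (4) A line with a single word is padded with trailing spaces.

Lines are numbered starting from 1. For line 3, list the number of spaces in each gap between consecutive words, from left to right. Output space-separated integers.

Answer: 3

Derivation:
Line 1: ['up', 'time', 'dog'] (min_width=11, slack=3)
Line 2: ['year', 'north', 'if'] (min_width=13, slack=1)
Line 3: ['early', 'matrix'] (min_width=12, slack=2)
Line 4: ['quickly', 'two', 'my'] (min_width=14, slack=0)
Line 5: ['all', 'wind'] (min_width=8, slack=6)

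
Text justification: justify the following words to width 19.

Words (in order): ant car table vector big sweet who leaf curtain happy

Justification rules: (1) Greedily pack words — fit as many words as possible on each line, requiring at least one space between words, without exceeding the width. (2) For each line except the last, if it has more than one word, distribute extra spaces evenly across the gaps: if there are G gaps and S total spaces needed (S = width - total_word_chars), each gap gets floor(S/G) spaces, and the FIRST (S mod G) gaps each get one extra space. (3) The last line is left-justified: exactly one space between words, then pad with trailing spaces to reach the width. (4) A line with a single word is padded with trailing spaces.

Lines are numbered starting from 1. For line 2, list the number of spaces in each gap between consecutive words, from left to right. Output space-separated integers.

Line 1: ['ant', 'car', 'table'] (min_width=13, slack=6)
Line 2: ['vector', 'big', 'sweet'] (min_width=16, slack=3)
Line 3: ['who', 'leaf', 'curtain'] (min_width=16, slack=3)
Line 4: ['happy'] (min_width=5, slack=14)

Answer: 3 2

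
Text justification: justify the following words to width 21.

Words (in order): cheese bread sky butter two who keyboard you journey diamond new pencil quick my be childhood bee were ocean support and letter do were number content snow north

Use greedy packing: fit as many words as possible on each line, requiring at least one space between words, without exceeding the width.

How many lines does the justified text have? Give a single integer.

Answer: 9

Derivation:
Line 1: ['cheese', 'bread', 'sky'] (min_width=16, slack=5)
Line 2: ['butter', 'two', 'who'] (min_width=14, slack=7)
Line 3: ['keyboard', 'you', 'journey'] (min_width=20, slack=1)
Line 4: ['diamond', 'new', 'pencil'] (min_width=18, slack=3)
Line 5: ['quick', 'my', 'be', 'childhood'] (min_width=21, slack=0)
Line 6: ['bee', 'were', 'ocean'] (min_width=14, slack=7)
Line 7: ['support', 'and', 'letter', 'do'] (min_width=21, slack=0)
Line 8: ['were', 'number', 'content'] (min_width=19, slack=2)
Line 9: ['snow', 'north'] (min_width=10, slack=11)
Total lines: 9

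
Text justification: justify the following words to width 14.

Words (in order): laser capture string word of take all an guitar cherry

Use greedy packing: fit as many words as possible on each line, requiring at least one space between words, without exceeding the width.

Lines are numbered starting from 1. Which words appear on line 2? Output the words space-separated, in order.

Answer: string word of

Derivation:
Line 1: ['laser', 'capture'] (min_width=13, slack=1)
Line 2: ['string', 'word', 'of'] (min_width=14, slack=0)
Line 3: ['take', 'all', 'an'] (min_width=11, slack=3)
Line 4: ['guitar', 'cherry'] (min_width=13, slack=1)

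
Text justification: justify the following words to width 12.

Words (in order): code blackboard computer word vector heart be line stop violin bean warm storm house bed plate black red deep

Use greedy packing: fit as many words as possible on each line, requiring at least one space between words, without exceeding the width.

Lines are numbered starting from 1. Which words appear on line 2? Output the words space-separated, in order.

Answer: blackboard

Derivation:
Line 1: ['code'] (min_width=4, slack=8)
Line 2: ['blackboard'] (min_width=10, slack=2)
Line 3: ['computer'] (min_width=8, slack=4)
Line 4: ['word', 'vector'] (min_width=11, slack=1)
Line 5: ['heart', 'be'] (min_width=8, slack=4)
Line 6: ['line', 'stop'] (min_width=9, slack=3)
Line 7: ['violin', 'bean'] (min_width=11, slack=1)
Line 8: ['warm', 'storm'] (min_width=10, slack=2)
Line 9: ['house', 'bed'] (min_width=9, slack=3)
Line 10: ['plate', 'black'] (min_width=11, slack=1)
Line 11: ['red', 'deep'] (min_width=8, slack=4)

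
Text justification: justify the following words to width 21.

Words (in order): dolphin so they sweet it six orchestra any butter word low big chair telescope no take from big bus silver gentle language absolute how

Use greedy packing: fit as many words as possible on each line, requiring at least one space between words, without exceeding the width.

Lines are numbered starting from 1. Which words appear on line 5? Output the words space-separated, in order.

Answer: take from big bus

Derivation:
Line 1: ['dolphin', 'so', 'they', 'sweet'] (min_width=21, slack=0)
Line 2: ['it', 'six', 'orchestra', 'any'] (min_width=20, slack=1)
Line 3: ['butter', 'word', 'low', 'big'] (min_width=19, slack=2)
Line 4: ['chair', 'telescope', 'no'] (min_width=18, slack=3)
Line 5: ['take', 'from', 'big', 'bus'] (min_width=17, slack=4)
Line 6: ['silver', 'gentle'] (min_width=13, slack=8)
Line 7: ['language', 'absolute', 'how'] (min_width=21, slack=0)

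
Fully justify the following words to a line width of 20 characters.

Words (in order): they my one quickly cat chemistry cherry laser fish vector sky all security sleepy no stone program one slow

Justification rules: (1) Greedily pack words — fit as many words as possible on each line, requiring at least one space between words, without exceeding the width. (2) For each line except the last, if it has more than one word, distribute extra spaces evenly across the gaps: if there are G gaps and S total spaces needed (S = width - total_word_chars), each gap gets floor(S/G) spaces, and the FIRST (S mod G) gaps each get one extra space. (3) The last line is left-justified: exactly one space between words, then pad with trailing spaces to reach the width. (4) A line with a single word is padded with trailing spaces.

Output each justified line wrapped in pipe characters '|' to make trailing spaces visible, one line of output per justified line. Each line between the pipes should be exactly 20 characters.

Answer: |they  my one quickly|
|cat chemistry cherry|
|laser   fish  vector|
|sky   all   security|
|sleepy    no   stone|
|program one slow    |

Derivation:
Line 1: ['they', 'my', 'one', 'quickly'] (min_width=19, slack=1)
Line 2: ['cat', 'chemistry', 'cherry'] (min_width=20, slack=0)
Line 3: ['laser', 'fish', 'vector'] (min_width=17, slack=3)
Line 4: ['sky', 'all', 'security'] (min_width=16, slack=4)
Line 5: ['sleepy', 'no', 'stone'] (min_width=15, slack=5)
Line 6: ['program', 'one', 'slow'] (min_width=16, slack=4)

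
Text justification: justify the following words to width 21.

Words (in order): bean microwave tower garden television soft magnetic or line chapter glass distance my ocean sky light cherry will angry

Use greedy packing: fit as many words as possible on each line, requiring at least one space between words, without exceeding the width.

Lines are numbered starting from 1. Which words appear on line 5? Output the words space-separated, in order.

Line 1: ['bean', 'microwave', 'tower'] (min_width=20, slack=1)
Line 2: ['garden', 'television'] (min_width=17, slack=4)
Line 3: ['soft', 'magnetic', 'or', 'line'] (min_width=21, slack=0)
Line 4: ['chapter', 'glass'] (min_width=13, slack=8)
Line 5: ['distance', 'my', 'ocean', 'sky'] (min_width=21, slack=0)
Line 6: ['light', 'cherry', 'will'] (min_width=17, slack=4)
Line 7: ['angry'] (min_width=5, slack=16)

Answer: distance my ocean sky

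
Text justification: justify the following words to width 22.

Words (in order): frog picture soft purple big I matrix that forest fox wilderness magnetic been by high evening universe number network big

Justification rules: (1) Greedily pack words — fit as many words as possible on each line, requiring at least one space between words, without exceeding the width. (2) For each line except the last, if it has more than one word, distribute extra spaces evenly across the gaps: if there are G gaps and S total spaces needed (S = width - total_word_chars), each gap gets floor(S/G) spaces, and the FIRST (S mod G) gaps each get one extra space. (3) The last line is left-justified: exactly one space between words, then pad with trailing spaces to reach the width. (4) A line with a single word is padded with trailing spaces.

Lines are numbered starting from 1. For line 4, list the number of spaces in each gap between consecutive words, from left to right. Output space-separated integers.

Answer: 4

Derivation:
Line 1: ['frog', 'picture', 'soft'] (min_width=17, slack=5)
Line 2: ['purple', 'big', 'I', 'matrix'] (min_width=19, slack=3)
Line 3: ['that', 'forest', 'fox'] (min_width=15, slack=7)
Line 4: ['wilderness', 'magnetic'] (min_width=19, slack=3)
Line 5: ['been', 'by', 'high', 'evening'] (min_width=20, slack=2)
Line 6: ['universe', 'number'] (min_width=15, slack=7)
Line 7: ['network', 'big'] (min_width=11, slack=11)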